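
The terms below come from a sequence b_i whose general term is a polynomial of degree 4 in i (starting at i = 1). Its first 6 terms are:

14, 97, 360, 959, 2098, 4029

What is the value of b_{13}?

70970

1st diffs: 83, 263, 599, 1139, 1931.
2nd diffs: 180, 336, 540, 792.
3rd diffs: 156, 204, 252.
4th diffs: 48, 48 (constant).
So b_i = 2i^4 + 6i^3 + 4i^2 - i + 3.
Evaluating at i = 13 gives b_{13} = 70970.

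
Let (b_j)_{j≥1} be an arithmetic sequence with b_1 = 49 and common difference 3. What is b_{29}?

133

b_j = 49 + (j - 1)·3.
b_{29} = 49 + 28·3 = 133.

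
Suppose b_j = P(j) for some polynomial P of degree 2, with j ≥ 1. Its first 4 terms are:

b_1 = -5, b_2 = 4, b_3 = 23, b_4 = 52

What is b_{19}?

1687

1st diffs: 9, 19, 29.
2nd diffs: 10, 10 (constant).
Newton forward-difference form: b_j = -5 + 9·C(j-1,1) + 10·C(j-1,2).
At j = 19: j-1 = 18, so b_{19} = -5 + 162 + 1530 = 1687.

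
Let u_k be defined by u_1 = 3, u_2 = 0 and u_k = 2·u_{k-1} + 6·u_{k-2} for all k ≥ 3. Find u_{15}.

68381568

Step forward from the initial values:
u_3 = 18  u_4 = 36  u_5 = 180  …  u_{12} = 1410624  u_{13} = 5145408  u_{14} = 18754560  u_{15} = 68381568.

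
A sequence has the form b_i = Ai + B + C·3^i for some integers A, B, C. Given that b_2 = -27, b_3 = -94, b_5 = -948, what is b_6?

The three given values yield: 2A + B + 9C = -27; 3A + B + 27C = -94; 5A + B + 243C = -948.
Subtracting the first from the second: A + 18C = -67.
Subtracting the second from the third: 2A + 216C = -854.
Solving: C = -4, A = 5, then B = -1.
Hence b_6 = 5·6 + (-1) + (-4)·729 = -2887.

-2887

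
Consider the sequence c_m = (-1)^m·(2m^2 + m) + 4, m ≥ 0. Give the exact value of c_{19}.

(-1)^19 = -1; 2m^2 + m at m=19 is 741; so c_{19} = -737.

-737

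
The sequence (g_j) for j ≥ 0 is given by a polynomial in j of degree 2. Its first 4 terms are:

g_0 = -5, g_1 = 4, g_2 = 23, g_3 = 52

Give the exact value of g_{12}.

763

1st diffs: 9, 19, 29.
2nd diffs: 10, 10 (constant).
Newton forward-difference form: g_j = -5 + 9·C(j,1) + 10·C(j,2).
At j = 12: j = 12, so g_{12} = -5 + 108 + 660 = 763.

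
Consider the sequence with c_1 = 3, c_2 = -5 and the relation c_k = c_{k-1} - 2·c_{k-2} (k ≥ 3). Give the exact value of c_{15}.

461

Compute successive terms:
c_3 = -11, c_4 = -1, c_5 = 21, …, c_{12} = -49, c_{13} = -363, c_{14} = -265, c_{15} = 461.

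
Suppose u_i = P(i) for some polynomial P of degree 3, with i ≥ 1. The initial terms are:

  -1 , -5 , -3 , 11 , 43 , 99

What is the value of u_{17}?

4015

1st diffs: -4, 2, 14, 32, 56.
2nd diffs: 6, 12, 18, 24.
3rd diffs: 6, 6, 6 (constant).
Newton forward-difference form: u_i = -1 + (-4)·C(i-1,1) + 6·C(i-1,2) + 6·C(i-1,3).
At i = 17: i-1 = 16, so u_{17} = -1 - 64 + 720 + 3360 = 4015.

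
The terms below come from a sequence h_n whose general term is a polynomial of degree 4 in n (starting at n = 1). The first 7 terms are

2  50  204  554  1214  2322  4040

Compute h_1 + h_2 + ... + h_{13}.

1st diffs: 48, 154, 350, 660, 1108, 1718.
2nd diffs: 106, 196, 310, 448, 610.
3rd diffs: 90, 114, 138, 162.
4th diffs: 24, 24, 24 (constant).
So h_n = n^4 + 5n^3 - 2n^2 + 4n - 6.
Continuing: …, 6554, 10074, 14834, 21092, …, h_{13} = 39254.
Summing n = 1..13 (13 terms) gives 129324.

129324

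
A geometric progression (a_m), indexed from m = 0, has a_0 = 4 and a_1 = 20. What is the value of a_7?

312500

Common ratio r = 5.
a_m = 4·5^(m-0).
a_7 = 4·5^7 = 312500.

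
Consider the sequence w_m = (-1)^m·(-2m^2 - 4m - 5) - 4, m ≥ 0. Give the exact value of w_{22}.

-1065

(-1)^22 = 1; -2m^2 - 4m - 5 at m=22 is -1061; so w_{22} = -1065.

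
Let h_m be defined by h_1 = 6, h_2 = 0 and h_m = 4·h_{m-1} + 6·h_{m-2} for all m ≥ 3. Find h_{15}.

h_3 = 36;  h_4 = 144;  h_5 = 792;  …;  h_{12} = 76504320;  h_{13} = 394936704;  h_{14} = 2038772736;  h_{15} = 10524711168.

10524711168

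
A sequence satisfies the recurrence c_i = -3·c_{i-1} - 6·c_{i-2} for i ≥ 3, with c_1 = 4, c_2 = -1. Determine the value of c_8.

Step forward from the initial values:
c_3 = -21, c_4 = 69, c_5 = -81, c_6 = -171, c_7 = 999, c_8 = -1971.

-1971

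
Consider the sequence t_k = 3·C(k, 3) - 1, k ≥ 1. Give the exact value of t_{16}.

C(16, 3) = 560, so t_{16} = 1679.

1679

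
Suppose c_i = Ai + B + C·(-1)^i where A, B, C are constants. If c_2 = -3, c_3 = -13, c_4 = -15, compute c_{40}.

Plug in i = 2, 3, 4: 2A + B + C = -3; 3A + B - C = -13; 4A + B + C = -15.
Subtracting the first from the second: A - 2C = -10.
Subtracting the second from the third: A + 2C = -2.
Solving: C = 2, A = -6, then B = 7.
So c_i = -6·i + 7 + 2·(-1)^i; at i=40 this is -231.

-231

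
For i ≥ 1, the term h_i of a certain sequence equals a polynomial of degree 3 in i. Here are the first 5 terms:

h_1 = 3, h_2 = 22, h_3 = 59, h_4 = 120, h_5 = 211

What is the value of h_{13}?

1st diffs: 19, 37, 61, 91.
2nd diffs: 18, 24, 30.
3rd diffs: 6, 6 (constant).
So h_i = i^3 + 3i^2 + 3i - 4.
Evaluating at i = 13 gives h_{13} = 2739.

2739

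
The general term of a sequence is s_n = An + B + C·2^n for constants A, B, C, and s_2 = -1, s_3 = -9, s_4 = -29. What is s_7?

Plug in n = 2, 3, 4: 2A + B + 4C = -1; 3A + B + 8C = -9; 4A + B + 16C = -29.
Subtracting the first from the second: A + 4C = -8.
Subtracting the second from the third: A + 8C = -20.
Solving: C = -3, A = 4, then B = 3.
Therefore s_7 = 28 + 3 + (-3)·128 = -353.

-353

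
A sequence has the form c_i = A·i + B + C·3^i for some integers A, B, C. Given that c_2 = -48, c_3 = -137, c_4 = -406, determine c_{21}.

-52301765999

The three given values yield: 2A + B + 9C = -48; 3A + B + 27C = -137; 4A + B + 81C = -406.
Subtracting the first from the second: A + 18C = -89.
Subtracting the second from the third: A + 54C = -269.
Solving: C = -5, A = 1, then B = -5.
Hence c_{21} = 1·21 + (-5) + (-5)·10460353203 = -52301765999.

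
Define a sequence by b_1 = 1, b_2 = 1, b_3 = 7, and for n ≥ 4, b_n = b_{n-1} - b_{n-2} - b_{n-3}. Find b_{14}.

Compute successive terms:
b_4 = 5  b_5 = -3  b_6 = -15  …  b_{11} = 15  b_{12} = -67  b_{13} = -131  b_{14} = -79.

-79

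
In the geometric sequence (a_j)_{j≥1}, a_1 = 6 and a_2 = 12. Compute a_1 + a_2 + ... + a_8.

1530

Common ratio r = 2.
a_j = 6·2^(j-1).
S = 6·(2^8 - 1)/(2 - 1) = 6·(256 - 1)/(1) = 1530.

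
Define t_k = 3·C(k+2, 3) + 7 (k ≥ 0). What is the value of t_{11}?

C(13, 3) = 286, so t_{11} = 865.

865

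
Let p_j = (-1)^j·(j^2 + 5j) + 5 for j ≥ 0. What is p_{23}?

(-1)^23 = -1; j^2 + 5j at j=23 is 644; so p_{23} = -639.

-639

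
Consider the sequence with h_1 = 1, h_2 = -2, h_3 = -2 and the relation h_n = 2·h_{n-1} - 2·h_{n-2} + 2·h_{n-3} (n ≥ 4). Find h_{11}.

0

Compute successive terms:
h_4 = 2  h_5 = 4  h_6 = 0  h_7 = -4  h_8 = 0  h_9 = 8  h_{10} = 8  h_{11} = 0.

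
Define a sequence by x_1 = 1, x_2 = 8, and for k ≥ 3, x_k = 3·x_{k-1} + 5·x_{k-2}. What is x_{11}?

2864534

Iterate the recurrence:
x_3 = 29, x_4 = 127, x_5 = 526, x_6 = 2213, x_7 = 9269, x_8 = 38872, x_9 = 162961, x_{10} = 683243, x_{11} = 2864534.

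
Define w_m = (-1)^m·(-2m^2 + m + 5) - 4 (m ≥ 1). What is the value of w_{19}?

694

(-1)^19 = -1; -2m^2 + m + 5 at m=19 is -698; so w_{19} = 694.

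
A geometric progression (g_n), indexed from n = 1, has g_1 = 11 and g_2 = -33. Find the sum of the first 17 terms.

Common ratio r = -3.
g_n = 11·(-3)^(n-1).
S = 11·((-3)^17 - 1)/(-3 - 1) = 11·(-129140163 - 1)/(-4) = 355135451.

355135451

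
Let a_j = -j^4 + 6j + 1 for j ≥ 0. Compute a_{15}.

a_{15} = -1·15^4 + 6·15 + 1 = -50534.

-50534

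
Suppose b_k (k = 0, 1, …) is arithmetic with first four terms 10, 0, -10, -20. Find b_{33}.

Common difference d = -10.
b_k = 10 + (k - 0)·(-10).
b_{33} = 10 + 33·(-10) = -320.

-320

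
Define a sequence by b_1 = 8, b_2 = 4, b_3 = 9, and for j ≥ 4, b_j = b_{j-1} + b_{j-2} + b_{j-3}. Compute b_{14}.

Step forward from the initial values:
b_4 = 21; b_5 = 34; b_6 = 64; …; b_{11} = 1353; b_{12} = 2489; b_{13} = 4578; b_{14} = 8420.

8420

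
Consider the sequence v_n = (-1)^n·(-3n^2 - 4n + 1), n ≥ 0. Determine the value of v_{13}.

558

(-1)^13 = -1; -3n^2 - 4n + 1 at n=13 is -558; so v_{13} = 558.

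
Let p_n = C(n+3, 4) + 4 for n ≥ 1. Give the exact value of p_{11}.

1005

C(14, 4) = 1001, so p_{11} = 1005.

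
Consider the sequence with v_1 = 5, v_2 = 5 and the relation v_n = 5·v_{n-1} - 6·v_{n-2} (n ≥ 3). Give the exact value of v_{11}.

-285005

Step forward from the initial values:
v_3 = -5, v_4 = -55, v_5 = -245, v_6 = -895, v_7 = -3005, v_8 = -9655, v_9 = -30245, v_{10} = -93295, v_{11} = -285005.
(Characteristic roots are 3 and 2.)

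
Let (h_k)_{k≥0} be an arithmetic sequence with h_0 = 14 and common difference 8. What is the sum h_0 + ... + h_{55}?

13104

h_k = 14 + (k - 0)·8.
h_{55} = 454; S = 56·(14 + 454)/2 = 13104.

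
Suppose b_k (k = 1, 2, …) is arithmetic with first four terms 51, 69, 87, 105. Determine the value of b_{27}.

519

Common difference d = 18.
b_k = 51 + (k - 1)·18.
b_{27} = 51 + 26·18 = 519.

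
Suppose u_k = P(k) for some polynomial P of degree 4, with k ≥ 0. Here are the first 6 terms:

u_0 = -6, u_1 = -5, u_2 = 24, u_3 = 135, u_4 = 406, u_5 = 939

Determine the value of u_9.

1st diffs: 1, 29, 111, 271, 533.
2nd diffs: 28, 82, 160, 262.
3rd diffs: 54, 78, 102.
4th diffs: 24, 24 (constant).
Newton forward-difference form: u_k = -6 + 1·C(k,1) + 28·C(k,2) + 54·C(k,3) + 24·C(k,4).
At k = 9: k = 9, so u_9 = -6 + 9 + 1008 + 4536 + 3024 = 8571.

8571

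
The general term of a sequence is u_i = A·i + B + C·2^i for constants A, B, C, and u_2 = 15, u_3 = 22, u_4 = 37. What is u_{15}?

65530

The three given values yield: 2A + B + 4C = 15; 3A + B + 8C = 22; 4A + B + 16C = 37.
Subtracting the first from the second: A + 4C = 7.
Subtracting the second from the third: A + 8C = 15.
Solving: C = 2, A = -1, then B = 9.
Therefore u_{15} = -15 + 9 + 2·32768 = 65530.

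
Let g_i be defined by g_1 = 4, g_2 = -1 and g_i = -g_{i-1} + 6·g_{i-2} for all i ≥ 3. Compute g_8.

Compute successive terms:
g_3 = 25, g_4 = -31, g_5 = 181, g_6 = -367, g_7 = 1453, g_8 = -3655.
(Characteristic roots are 2 and -3.)

-3655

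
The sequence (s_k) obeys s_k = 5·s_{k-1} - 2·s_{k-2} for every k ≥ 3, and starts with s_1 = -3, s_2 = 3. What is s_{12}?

18622179

Iterate the recurrence:
s_3 = 21  s_4 = 99  s_5 = 453  s_6 = 2067  s_7 = 9429  s_8 = 43011  s_9 = 196197  s_{10} = 894963  s_{11} = 4082421  s_{12} = 18622179.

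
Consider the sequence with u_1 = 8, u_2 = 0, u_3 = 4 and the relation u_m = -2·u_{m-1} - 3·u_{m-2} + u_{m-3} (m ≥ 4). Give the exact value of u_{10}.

Applying the relation repeatedly:
u_4 = 0;  u_5 = -12;  u_6 = 28;  u_7 = -20;  u_8 = -56;  u_9 = 200;  u_{10} = -252.

-252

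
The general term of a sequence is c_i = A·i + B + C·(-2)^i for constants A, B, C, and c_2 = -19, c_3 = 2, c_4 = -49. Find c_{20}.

The three given values yield: 2A + B + 4C = -19; 3A + B - 8C = 2; 4A + B + 16C = -49.
Subtracting the first from the second: A - 12C = 21.
Subtracting the second from the third: A + 24C = -51.
Solving: C = -2, A = -3, then B = -5.
Hence c_{20} = -3·20 + (-5) + (-2)·1048576 = -2097217.

-2097217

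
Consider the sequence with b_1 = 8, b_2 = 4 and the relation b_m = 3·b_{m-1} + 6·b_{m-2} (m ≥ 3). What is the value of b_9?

348300

Step forward from the initial values:
b_3 = 60, b_4 = 204, b_5 = 972, b_6 = 4140, b_7 = 18252, b_8 = 79596, b_9 = 348300.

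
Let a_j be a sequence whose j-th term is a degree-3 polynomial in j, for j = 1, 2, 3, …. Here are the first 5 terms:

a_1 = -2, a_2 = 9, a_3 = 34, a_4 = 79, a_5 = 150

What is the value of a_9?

814

1st diffs: 11, 25, 45, 71.
2nd diffs: 14, 20, 26.
3rd diffs: 6, 6 (constant).
So a_j = j^3 + j^2 + j - 5.
Evaluating at j = 9 gives a_9 = 814.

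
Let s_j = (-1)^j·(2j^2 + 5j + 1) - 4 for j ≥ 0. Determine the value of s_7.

-138

(-1)^7 = -1; 2j^2 + 5j + 1 at j=7 is 134; so s_7 = -138.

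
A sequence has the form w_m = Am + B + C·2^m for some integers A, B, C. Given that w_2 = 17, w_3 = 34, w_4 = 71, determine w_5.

At m = 2, 3, 4: 2A + B + 4C = 17; 3A + B + 8C = 34; 4A + B + 16C = 71.
Subtracting the first from the second: A + 4C = 17.
Subtracting the second from the third: A + 8C = 37.
Solving: C = 5, A = -3, then B = 3.
Therefore w_5 = -15 + 3 + 5·32 = 148.

148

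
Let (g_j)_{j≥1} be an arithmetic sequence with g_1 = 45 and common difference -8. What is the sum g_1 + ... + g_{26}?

-1430

g_j = 45 + (j - 1)·(-8).
g_{26} = -155; S = 26·(45 + (-155))/2 = -1430.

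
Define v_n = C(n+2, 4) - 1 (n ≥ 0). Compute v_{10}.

C(12, 4) = 495, so v_{10} = 494.

494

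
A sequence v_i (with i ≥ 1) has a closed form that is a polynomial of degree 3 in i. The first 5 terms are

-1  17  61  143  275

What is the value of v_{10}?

2105

1st diffs: 18, 44, 82, 132.
2nd diffs: 26, 38, 50.
3rd diffs: 12, 12 (constant).
So v_i = 2i^3 + i^2 + i - 5.
Evaluating at i = 10 gives v_{10} = 2105.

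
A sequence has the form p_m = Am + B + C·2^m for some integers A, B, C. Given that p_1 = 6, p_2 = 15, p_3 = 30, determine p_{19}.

Plug in m = 1, 2, 3: A + B + 2C = 6; 2A + B + 4C = 15; 3A + B + 8C = 30.
Subtracting the first from the second: A + 2C = 9.
Subtracting the second from the third: A + 4C = 15.
Solving: C = 3, A = 3, then B = -3.
So p_m = 3·m + (-3) + 3·2^m; at m=19 this is 1572918.

1572918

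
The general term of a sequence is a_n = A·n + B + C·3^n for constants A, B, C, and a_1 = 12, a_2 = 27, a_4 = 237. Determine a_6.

2175

At n = 1, 2, 4: A + B + 3C = 12; 2A + B + 9C = 27; 4A + B + 81C = 237.
Subtracting the first from the second: A + 6C = 15.
Subtracting the second from the third: 2A + 72C = 210.
Solving: C = 3, A = -3, then B = 6.
Therefore a_6 = -18 + 6 + 3·729 = 2175.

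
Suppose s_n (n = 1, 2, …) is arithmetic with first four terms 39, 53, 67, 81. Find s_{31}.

459

Common difference d = 14.
s_n = 39 + (n - 1)·14.
s_{31} = 39 + 30·14 = 459.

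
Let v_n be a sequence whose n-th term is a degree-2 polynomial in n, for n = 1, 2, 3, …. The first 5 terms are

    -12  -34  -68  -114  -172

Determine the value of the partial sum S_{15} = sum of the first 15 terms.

-7950

1st diffs: -22, -34, -46, -58.
2nd diffs: -12, -12, -12 (constant).
Newton forward-difference form: v_n = -12 + (-22)·C(n-1,1) + (-12)·C(n-1,2).
Continuing: …, -242, -324, -418, -524, …, v_{15} = -1412.
Summing n = 1..15 (15 terms) gives -7950.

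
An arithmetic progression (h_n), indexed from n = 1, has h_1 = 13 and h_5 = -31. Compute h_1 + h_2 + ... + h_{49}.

Common difference d = (-31 - 13) / (5 - 1) = -11.
h_n = 13 + (n - 1)·(-11).
h_{49} = -515; S = 49·(13 + (-515))/2 = -12299.

-12299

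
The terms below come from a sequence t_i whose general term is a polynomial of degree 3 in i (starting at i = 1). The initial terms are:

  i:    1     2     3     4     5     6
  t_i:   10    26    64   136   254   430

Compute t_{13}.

4294

1st diffs: 16, 38, 72, 118, 176.
2nd diffs: 22, 34, 46, 58.
3rd diffs: 12, 12, 12 (constant).
Newton forward-difference form: t_i = 10 + 16·C(i-1,1) + 22·C(i-1,2) + 12·C(i-1,3).
At i = 13: i-1 = 12, so t_{13} = 10 + 192 + 1452 + 2640 = 4294.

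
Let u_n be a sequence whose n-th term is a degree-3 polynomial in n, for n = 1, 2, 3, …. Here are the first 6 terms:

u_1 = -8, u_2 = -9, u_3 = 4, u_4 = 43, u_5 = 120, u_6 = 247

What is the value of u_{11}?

1st diffs: -1, 13, 39, 77, 127.
2nd diffs: 14, 26, 38, 50.
3rd diffs: 12, 12, 12 (constant).
So u_n = 2n^3 - 5n^2 - 5.
Evaluating at n = 11 gives u_{11} = 2052.

2052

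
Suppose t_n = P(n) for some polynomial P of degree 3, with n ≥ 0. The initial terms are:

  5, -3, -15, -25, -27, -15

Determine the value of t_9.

1st diffs: -8, -12, -10, -2, 12.
2nd diffs: -4, 2, 8, 14.
3rd diffs: 6, 6, 6 (constant).
Newton forward-difference form: t_n = 5 + (-8)·C(n,1) + (-4)·C(n,2) + 6·C(n,3).
At n = 9: n = 9, so t_9 = 5 - 72 - 144 + 504 = 293.

293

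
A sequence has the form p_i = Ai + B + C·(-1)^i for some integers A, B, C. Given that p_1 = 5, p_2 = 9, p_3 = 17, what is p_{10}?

57

At i = 1, 2, 3: A + B - C = 5; 2A + B + C = 9; 3A + B - C = 17.
Subtracting the first from the second: A + 2C = 4.
Subtracting the second from the third: A - 2C = 8.
Solving: C = -1, A = 6, then B = -2.
Hence p_{10} = 6·10 + (-2) + (-1)·1 = 57.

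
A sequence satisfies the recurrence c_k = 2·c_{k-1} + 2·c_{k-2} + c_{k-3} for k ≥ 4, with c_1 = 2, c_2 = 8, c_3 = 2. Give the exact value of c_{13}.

231426

Iterate the recurrence:
c_4 = 22;  c_5 = 56;  c_6 = 158;  c_7 = 450;  c_8 = 1272;  c_9 = 3602;  c_{10} = 10198;  c_{11} = 28872;  c_{12} = 81742;  c_{13} = 231426.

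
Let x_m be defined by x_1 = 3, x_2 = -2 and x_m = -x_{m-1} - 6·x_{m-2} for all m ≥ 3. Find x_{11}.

12308

x_3 = -16  x_4 = 28  x_5 = 68  x_6 = -236  x_7 = -172  x_8 = 1588  x_9 = -556  x_{10} = -8972  x_{11} = 12308.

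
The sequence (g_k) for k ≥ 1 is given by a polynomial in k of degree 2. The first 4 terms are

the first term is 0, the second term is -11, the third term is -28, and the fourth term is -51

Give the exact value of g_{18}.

-1003

1st diffs: -11, -17, -23.
2nd diffs: -6, -6 (constant).
Newton forward-difference form: g_k = (-11)·C(k-1,1) + (-6)·C(k-1,2).
At k = 18: k-1 = 17, so g_{18} = -187 - 816 = -1003.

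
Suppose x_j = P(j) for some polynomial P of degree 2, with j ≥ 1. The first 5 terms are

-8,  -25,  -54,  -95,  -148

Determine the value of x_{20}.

-2383

1st diffs: -17, -29, -41, -53.
2nd diffs: -12, -12, -12 (constant).
Newton forward-difference form: x_j = -8 + (-17)·C(j-1,1) + (-12)·C(j-1,2).
At j = 20: j-1 = 19, so x_{20} = -8 - 323 - 2052 = -2383.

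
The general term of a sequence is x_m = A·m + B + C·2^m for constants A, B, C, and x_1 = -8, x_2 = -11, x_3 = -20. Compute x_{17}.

Write the equations: A + B + 2C = -8; 2A + B + 4C = -11; 3A + B + 8C = -20.
Subtracting the first from the second: A + 2C = -3.
Subtracting the second from the third: A + 4C = -9.
Solving: C = -3, A = 3, then B = -5.
So x_m = 3·m + (-5) + (-3)·2^m; at m=17 this is -393170.

-393170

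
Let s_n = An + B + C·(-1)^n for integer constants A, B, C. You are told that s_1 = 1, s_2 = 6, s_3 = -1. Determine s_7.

-5

Plug in n = 1, 2, 3: A + B - C = 1; 2A + B + C = 6; 3A + B - C = -1.
Subtracting the first from the second: A + 2C = 5.
Subtracting the second from the third: A - 2C = -7.
Solving: C = 3, A = -1, then B = 5.
Therefore s_7 = -7 + 5 + 3·(-1) = -5.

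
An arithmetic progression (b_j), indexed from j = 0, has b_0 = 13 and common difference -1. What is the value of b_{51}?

b_j = 13 + (j - 0)·(-1).
b_{51} = 13 + 51·(-1) = -38.

-38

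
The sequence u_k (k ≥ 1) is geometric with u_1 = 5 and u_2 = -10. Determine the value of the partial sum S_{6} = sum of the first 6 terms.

Common ratio r = -2.
u_k = 5·(-2)^(k-1).
S = 5·((-2)^6 - 1)/(-2 - 1) = 5·(64 - 1)/(-3) = -105.

-105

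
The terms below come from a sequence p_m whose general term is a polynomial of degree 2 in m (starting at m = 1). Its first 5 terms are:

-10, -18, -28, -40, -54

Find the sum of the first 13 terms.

1st diffs: -8, -10, -12, -14.
2nd diffs: -2, -2, -2 (constant).
Newton forward-difference form: p_m = -10 + (-8)·C(m-1,1) + (-2)·C(m-1,2).
Continuing: …, -70, -88, -108, -130, …, p_{13} = -238.
Summing m = 1..13 (13 terms) gives -1326.

-1326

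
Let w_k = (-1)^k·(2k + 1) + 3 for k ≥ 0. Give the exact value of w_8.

(-1)^8 = 1; 2k + 1 at k=8 is 17; so w_8 = 20.

20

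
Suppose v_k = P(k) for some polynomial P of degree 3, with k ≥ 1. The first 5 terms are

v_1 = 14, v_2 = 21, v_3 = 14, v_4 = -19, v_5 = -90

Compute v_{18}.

-9931

1st diffs: 7, -7, -33, -71.
2nd diffs: -14, -26, -38.
3rd diffs: -12, -12 (constant).
Newton forward-difference form: v_k = 14 + 7·C(k-1,1) + (-14)·C(k-1,2) + (-12)·C(k-1,3).
At k = 18: k-1 = 17, so v_{18} = 14 + 119 - 1904 - 8160 = -9931.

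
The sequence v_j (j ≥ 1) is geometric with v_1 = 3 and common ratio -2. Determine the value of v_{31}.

3221225472

v_j = 3·(-2)^(j-1).
v_{31} = 3·(-2)^30 = 3221225472.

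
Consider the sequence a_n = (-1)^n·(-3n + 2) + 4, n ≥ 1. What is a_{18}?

-48

(-1)^18 = 1; -3n + 2 at n=18 is -52; so a_{18} = -48.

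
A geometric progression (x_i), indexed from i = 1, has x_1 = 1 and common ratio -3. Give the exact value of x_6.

x_i = 1·(-3)^(i-1).
x_6 = 1·(-3)^5 = -243.

-243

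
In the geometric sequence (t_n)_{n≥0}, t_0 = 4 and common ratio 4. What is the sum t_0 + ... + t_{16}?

t_n = 4·4^(n-0).
S = 4·(4^17 - 1)/(4 - 1) = 4·(17179869184 - 1)/(3) = 22906492244.

22906492244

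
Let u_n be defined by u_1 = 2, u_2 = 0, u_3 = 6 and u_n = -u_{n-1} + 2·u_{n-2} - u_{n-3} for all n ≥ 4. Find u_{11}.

Iterate the recurrence:
u_4 = -8, u_5 = 20, u_6 = -42, u_7 = 90, u_8 = -194, u_9 = 416, u_{10} = -894, u_{11} = 1920.

1920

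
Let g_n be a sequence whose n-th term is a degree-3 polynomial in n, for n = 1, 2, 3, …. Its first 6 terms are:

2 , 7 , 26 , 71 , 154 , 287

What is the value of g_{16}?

7007

1st diffs: 5, 19, 45, 83, 133.
2nd diffs: 14, 26, 38, 50.
3rd diffs: 12, 12, 12 (constant).
So g_n = 2n^3 - 5n^2 + 6n - 1.
Evaluating at n = 16 gives g_{16} = 7007.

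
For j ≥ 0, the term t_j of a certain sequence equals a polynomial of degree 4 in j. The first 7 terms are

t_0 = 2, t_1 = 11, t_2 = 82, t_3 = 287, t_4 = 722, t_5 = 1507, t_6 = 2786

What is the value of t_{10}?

16562

1st diffs: 9, 71, 205, 435, 785, 1279.
2nd diffs: 62, 134, 230, 350, 494.
3rd diffs: 72, 96, 120, 144.
4th diffs: 24, 24, 24 (constant).
So t_j = j^4 + 6j^3 + 6j^2 - 4j + 2.
Evaluating at j = 10 gives t_{10} = 16562.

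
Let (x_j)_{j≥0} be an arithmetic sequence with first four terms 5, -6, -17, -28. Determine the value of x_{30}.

-325

Common difference d = -11.
x_j = 5 + (j - 0)·(-11).
x_{30} = 5 + 30·(-11) = -325.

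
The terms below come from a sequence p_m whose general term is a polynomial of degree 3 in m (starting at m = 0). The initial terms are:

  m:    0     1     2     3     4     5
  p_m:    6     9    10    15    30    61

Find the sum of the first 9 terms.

1st diffs: 3, 1, 5, 15, 31.
2nd diffs: -2, 4, 10, 16.
3rd diffs: 6, 6, 6 (constant).
So p_m = m^3 - 4m^2 + 6m + 6.
Continuing: 114, 195, 310.
Summing m = 0..8 (9 terms) gives 750.

750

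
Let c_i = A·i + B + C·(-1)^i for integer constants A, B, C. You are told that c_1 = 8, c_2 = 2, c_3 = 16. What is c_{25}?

104

The three given values yield: A + B - C = 8; 2A + B + C = 2; 3A + B - C = 16.
Subtracting the first from the second: A + 2C = -6.
Subtracting the second from the third: A - 2C = 14.
Solving: C = -5, A = 4, then B = -1.
Hence c_{25} = 4·25 + (-1) + (-5)·(-1) = 104.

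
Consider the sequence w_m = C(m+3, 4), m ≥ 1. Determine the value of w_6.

126

C(9, 4) = 126, so w_6 = 126.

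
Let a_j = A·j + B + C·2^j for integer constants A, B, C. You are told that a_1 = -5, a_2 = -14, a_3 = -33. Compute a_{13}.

The three given values yield: A + B + 2C = -5; 2A + B + 4C = -14; 3A + B + 8C = -33.
Subtracting the first from the second: A + 2C = -9.
Subtracting the second from the third: A + 4C = -19.
Solving: C = -5, A = 1, then B = 4.
So a_j = 1·j + 4 + (-5)·2^j; at j=13 this is -40943.

-40943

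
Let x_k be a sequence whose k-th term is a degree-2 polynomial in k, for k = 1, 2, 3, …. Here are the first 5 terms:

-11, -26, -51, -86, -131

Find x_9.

1st diffs: -15, -25, -35, -45.
2nd diffs: -10, -10, -10 (constant).
Newton forward-difference form: x_k = -11 + (-15)·C(k-1,1) + (-10)·C(k-1,2).
At k = 9: k-1 = 8, so x_9 = -11 - 120 - 280 = -411.

-411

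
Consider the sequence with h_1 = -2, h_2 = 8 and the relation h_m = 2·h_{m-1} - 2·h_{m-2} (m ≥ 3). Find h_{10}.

Applying the relation repeatedly:
h_3 = 20  h_4 = 24  h_5 = 8  h_6 = -32  h_7 = -80  h_8 = -96  h_9 = -32  h_{10} = 128.

128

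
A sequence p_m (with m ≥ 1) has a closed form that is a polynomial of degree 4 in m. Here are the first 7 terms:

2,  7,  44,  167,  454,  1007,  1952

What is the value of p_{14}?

1st diffs: 5, 37, 123, 287, 553, 945.
2nd diffs: 32, 86, 164, 266, 392.
3rd diffs: 54, 78, 102, 126.
4th diffs: 24, 24, 24 (constant).
Newton forward-difference form: p_m = 2 + 5·C(m-1,1) + 32·C(m-1,2) + 54·C(m-1,3) + 24·C(m-1,4).
At m = 14: m-1 = 13, so p_{14} = 2 + 65 + 2496 + 15444 + 17160 = 35167.

35167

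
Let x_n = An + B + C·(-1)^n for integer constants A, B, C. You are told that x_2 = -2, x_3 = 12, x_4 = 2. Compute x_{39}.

84

At n = 2, 3, 4: 2A + B + C = -2; 3A + B - C = 12; 4A + B + C = 2.
Subtracting the first from the second: A - 2C = 14.
Subtracting the second from the third: A + 2C = -10.
Solving: C = -6, A = 2, then B = 0.
Therefore x_{39} = 78 + 0 + (-6)·(-1) = 84.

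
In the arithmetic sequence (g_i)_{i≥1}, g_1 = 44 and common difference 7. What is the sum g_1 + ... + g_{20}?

2210

g_i = 44 + (i - 1)·7.
g_{20} = 177; S = 20·(44 + 177)/2 = 2210.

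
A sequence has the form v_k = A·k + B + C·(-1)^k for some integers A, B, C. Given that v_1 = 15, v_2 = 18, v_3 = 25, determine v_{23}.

125

Write the equations: A + B - C = 15; 2A + B + C = 18; 3A + B - C = 25.
Subtracting the first from the second: A + 2C = 3.
Subtracting the second from the third: A - 2C = 7.
Solving: C = -1, A = 5, then B = 9.
Hence v_{23} = 5·23 + 9 + (-1)·(-1) = 125.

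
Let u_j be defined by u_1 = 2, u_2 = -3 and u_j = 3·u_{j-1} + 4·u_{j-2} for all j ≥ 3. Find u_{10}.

-52431

Iterate the recurrence:
u_3 = -1, u_4 = -15, u_5 = -49, u_6 = -207, u_7 = -817, u_8 = -3279, u_9 = -13105, u_{10} = -52431.
(Characteristic roots are 4 and -1.)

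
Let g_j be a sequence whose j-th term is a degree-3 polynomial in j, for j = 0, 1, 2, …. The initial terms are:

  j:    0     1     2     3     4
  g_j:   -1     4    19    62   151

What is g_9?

1916

1st diffs: 5, 15, 43, 89.
2nd diffs: 10, 28, 46.
3rd diffs: 18, 18 (constant).
So g_j = 3j^3 - 4j^2 + 6j - 1.
Evaluating at j = 9 gives g_9 = 1916.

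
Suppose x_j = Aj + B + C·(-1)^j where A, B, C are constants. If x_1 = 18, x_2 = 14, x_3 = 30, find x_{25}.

At j = 1, 2, 3: A + B - C = 18; 2A + B + C = 14; 3A + B - C = 30.
Subtracting the first from the second: A + 2C = -4.
Subtracting the second from the third: A - 2C = 16.
Solving: C = -5, A = 6, then B = 7.
So x_j = 6·j + 7 + (-5)·(-1)^j; at j=25 this is 162.

162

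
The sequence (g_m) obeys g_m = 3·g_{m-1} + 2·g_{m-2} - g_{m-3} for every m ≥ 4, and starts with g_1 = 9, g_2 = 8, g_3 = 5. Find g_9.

g_4 = 22, g_5 = 68, g_6 = 243, g_7 = 843, g_8 = 2947, g_9 = 10284.

10284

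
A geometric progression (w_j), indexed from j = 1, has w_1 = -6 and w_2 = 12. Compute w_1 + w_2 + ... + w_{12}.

8190

Common ratio r = -2.
w_j = (-6)·(-2)^(j-1).
S = (-6)·((-2)^12 - 1)/(-2 - 1) = (-6)·(4096 - 1)/(-3) = 8190.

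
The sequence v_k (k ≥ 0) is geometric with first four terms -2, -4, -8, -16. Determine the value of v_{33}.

Common ratio r = 2.
v_k = (-2)·2^(k-0).
v_{33} = (-2)·2^33 = -17179869184.

-17179869184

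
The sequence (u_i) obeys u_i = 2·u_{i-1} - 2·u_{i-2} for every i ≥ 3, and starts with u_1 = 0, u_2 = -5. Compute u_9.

0

Compute successive terms:
u_3 = -10;  u_4 = -10;  u_5 = 0;  u_6 = 20;  u_7 = 40;  u_8 = 40;  u_9 = 0.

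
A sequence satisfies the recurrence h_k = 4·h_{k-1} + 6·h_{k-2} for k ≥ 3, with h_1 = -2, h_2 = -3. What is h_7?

h_3 = -24, h_4 = -114, h_5 = -600, h_6 = -3084, h_7 = -15936.

-15936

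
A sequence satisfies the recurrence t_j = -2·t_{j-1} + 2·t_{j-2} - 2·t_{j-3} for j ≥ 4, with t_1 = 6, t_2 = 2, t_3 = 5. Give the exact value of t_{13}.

234528

t_4 = -18  t_5 = 42  t_6 = -130  t_7 = 380  t_8 = -1104  t_9 = 3228  t_{10} = -9424  t_{11} = 27512  t_{12} = -80328  t_{13} = 234528.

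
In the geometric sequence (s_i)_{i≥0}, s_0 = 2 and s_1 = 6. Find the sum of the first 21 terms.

Common ratio r = 3.
s_i = 2·3^(i-0).
S = 2·(3^21 - 1)/(3 - 1) = 2·(10460353203 - 1)/(2) = 10460353202.

10460353202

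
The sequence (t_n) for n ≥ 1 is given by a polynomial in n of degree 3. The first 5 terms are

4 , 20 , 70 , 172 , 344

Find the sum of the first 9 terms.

1st diffs: 16, 50, 102, 172.
2nd diffs: 34, 52, 70.
3rd diffs: 18, 18 (constant).
Newton forward-difference form: t_n = 4 + 16·C(n-1,1) + 34·C(n-1,2) + 18·C(n-1,3).
Continuing: 604, 970, 1460, 2092.
Summing n = 1..9 (9 terms) gives 5736.

5736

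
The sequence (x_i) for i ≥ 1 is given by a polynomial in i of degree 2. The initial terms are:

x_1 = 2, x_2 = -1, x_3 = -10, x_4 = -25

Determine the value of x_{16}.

-673

1st diffs: -3, -9, -15.
2nd diffs: -6, -6 (constant).
So x_i = -3i^2 + 6i - 1.
Evaluating at i = 16 gives x_{16} = -673.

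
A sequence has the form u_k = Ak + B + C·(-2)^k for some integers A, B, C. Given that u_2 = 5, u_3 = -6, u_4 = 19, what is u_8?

263

Plug in k = 2, 3, 4: 2A + B + 4C = 5; 3A + B - 8C = -6; 4A + B + 16C = 19.
Subtracting the first from the second: A - 12C = -11.
Subtracting the second from the third: A + 24C = 25.
Solving: C = 1, A = 1, then B = -1.
Therefore u_8 = 8 + (-1) + 1·256 = 263.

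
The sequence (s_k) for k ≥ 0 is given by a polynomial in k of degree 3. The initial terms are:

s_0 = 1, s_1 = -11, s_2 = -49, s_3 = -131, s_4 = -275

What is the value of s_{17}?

-15979

1st diffs: -12, -38, -82, -144.
2nd diffs: -26, -44, -62.
3rd diffs: -18, -18 (constant).
So s_k = -3k^3 - 4k^2 - 5k + 1.
Evaluating at k = 17 gives s_{17} = -15979.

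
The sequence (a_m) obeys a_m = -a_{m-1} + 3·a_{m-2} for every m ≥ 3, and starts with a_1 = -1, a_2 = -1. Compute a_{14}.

Step forward from the initial values:
a_3 = -2, a_4 = -1, a_5 = -5, …, a_{11} = -365, a_{12} = 794, a_{13} = -1889, a_{14} = 4271.

4271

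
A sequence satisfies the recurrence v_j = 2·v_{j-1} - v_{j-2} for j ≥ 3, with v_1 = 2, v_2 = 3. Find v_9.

10

Compute successive terms:
v_3 = 4;  v_4 = 5;  v_5 = 6;  v_6 = 7;  v_7 = 8;  v_8 = 9;  v_9 = 10.
(Characteristic roots are 1 and 1.)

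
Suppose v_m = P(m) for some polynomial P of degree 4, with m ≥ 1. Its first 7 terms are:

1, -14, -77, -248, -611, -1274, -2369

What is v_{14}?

-38258

1st diffs: -15, -63, -171, -363, -663, -1095.
2nd diffs: -48, -108, -192, -300, -432.
3rd diffs: -60, -84, -108, -132.
4th diffs: -24, -24, -24 (constant).
Newton forward-difference form: v_m = 1 + (-15)·C(m-1,1) + (-48)·C(m-1,2) + (-60)·C(m-1,3) + (-24)·C(m-1,4).
At m = 14: m-1 = 13, so v_{14} = 1 - 195 - 3744 - 17160 - 17160 = -38258.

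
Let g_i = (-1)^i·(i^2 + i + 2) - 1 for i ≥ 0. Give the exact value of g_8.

73

(-1)^8 = 1; i^2 + i + 2 at i=8 is 74; so g_8 = 73.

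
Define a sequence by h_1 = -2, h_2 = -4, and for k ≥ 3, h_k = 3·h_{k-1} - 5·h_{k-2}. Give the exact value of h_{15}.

Step forward from the initial values:
h_3 = -2  h_4 = 14  h_5 = 52  …  h_{12} = 12614  h_{13} = 31102  h_{14} = 30236  h_{15} = -64802.

-64802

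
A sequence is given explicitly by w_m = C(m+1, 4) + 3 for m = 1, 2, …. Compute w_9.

C(10, 4) = 210, so w_9 = 213.

213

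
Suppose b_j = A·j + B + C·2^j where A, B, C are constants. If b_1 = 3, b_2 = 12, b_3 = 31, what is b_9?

Write the equations: A + B + 2C = 3; 2A + B + 4C = 12; 3A + B + 8C = 31.
Subtracting the first from the second: A + 2C = 9.
Subtracting the second from the third: A + 4C = 19.
Solving: C = 5, A = -1, then B = -6.
Therefore b_9 = -9 + (-6) + 5·512 = 2545.

2545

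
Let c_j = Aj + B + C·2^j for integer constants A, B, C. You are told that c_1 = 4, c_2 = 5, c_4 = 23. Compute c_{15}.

Plug in j = 1, 2, 4: A + B + 2C = 4; 2A + B + 4C = 5; 4A + B + 16C = 23.
Subtracting the first from the second: A + 2C = 1.
Subtracting the second from the third: 2A + 12C = 18.
Solving: C = 2, A = -3, then B = 3.
Therefore c_{15} = -45 + 3 + 2·32768 = 65494.

65494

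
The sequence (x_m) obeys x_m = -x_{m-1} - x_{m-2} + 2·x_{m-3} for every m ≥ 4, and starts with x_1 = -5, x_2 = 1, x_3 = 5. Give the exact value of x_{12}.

-103

Step forward from the initial values:
x_4 = -16;  x_5 = 13;  x_6 = 13;  x_7 = -58;  x_8 = 71;  x_9 = 13;  x_{10} = -200;  x_{11} = 329;  x_{12} = -103.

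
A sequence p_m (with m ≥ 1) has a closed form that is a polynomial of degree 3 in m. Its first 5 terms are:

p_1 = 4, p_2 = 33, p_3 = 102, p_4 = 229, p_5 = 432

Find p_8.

1st diffs: 29, 69, 127, 203.
2nd diffs: 40, 58, 76.
3rd diffs: 18, 18 (constant).
Newton forward-difference form: p_m = 4 + 29·C(m-1,1) + 40·C(m-1,2) + 18·C(m-1,3).
At m = 8: m-1 = 7, so p_8 = 4 + 203 + 840 + 630 = 1677.

1677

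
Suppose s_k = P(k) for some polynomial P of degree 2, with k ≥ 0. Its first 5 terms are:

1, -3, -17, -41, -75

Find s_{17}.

1st diffs: -4, -14, -24, -34.
2nd diffs: -10, -10, -10 (constant).
Newton forward-difference form: s_k = 1 + (-4)·C(k,1) + (-10)·C(k,2).
At k = 17: k = 17, so s_{17} = 1 - 68 - 1360 = -1427.

-1427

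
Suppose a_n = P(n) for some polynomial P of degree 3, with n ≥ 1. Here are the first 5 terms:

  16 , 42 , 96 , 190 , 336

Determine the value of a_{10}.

1st diffs: 26, 54, 94, 146.
2nd diffs: 28, 40, 52.
3rd diffs: 12, 12 (constant).
Newton forward-difference form: a_n = 16 + 26·C(n-1,1) + 28·C(n-1,2) + 12·C(n-1,3).
At n = 10: n-1 = 9, so a_{10} = 16 + 234 + 1008 + 1008 = 2266.

2266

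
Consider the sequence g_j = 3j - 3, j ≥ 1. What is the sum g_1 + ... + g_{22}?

693

Over j = 1..22: Σj = 253.
Total = (3)·253 + (-3)·22 = 693.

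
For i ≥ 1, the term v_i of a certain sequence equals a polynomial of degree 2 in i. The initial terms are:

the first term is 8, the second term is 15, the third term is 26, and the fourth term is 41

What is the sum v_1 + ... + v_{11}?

1133

1st diffs: 7, 11, 15.
2nd diffs: 4, 4 (constant).
So v_i = 2i^2 + i + 5.
Continuing: …, 60, 83, 110, 141, …, v_{11} = 258.
Summing i = 1..11 (11 terms) gives 1133.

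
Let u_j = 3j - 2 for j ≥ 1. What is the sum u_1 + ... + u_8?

92

Over j = 1..8: Σj = 36.
Total = (3)·36 + (-2)·8 = 92.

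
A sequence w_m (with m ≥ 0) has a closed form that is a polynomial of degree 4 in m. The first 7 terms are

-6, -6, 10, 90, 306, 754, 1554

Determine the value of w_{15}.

1st diffs: 0, 16, 80, 216, 448, 800.
2nd diffs: 16, 64, 136, 232, 352.
3rd diffs: 48, 72, 96, 120.
4th diffs: 24, 24, 24 (constant).
Newton forward-difference form: w_m = -6 + 16·C(m,2) + 48·C(m,3) + 24·C(m,4).
At m = 15: m = 15, so w_{15} = -6 + 1680 + 21840 + 32760 = 56274.

56274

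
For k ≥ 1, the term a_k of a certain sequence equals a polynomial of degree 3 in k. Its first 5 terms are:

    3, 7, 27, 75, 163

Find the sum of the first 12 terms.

9760

1st diffs: 4, 20, 48, 88.
2nd diffs: 16, 28, 40.
3rd diffs: 12, 12 (constant).
So a_k = 2k^3 - 4k^2 + 2k + 3.
Continuing: …, 303, 507, 787, 1155, …, a_{12} = 2907.
Summing k = 1..12 (12 terms) gives 9760.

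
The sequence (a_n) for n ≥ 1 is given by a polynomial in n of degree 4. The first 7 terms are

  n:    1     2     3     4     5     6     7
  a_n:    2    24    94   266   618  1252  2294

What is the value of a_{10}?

9488

1st diffs: 22, 70, 172, 352, 634, 1042.
2nd diffs: 48, 102, 180, 282, 408.
3rd diffs: 54, 78, 102, 126.
4th diffs: 24, 24, 24 (constant).
Newton forward-difference form: a_n = 2 + 22·C(n-1,1) + 48·C(n-1,2) + 54·C(n-1,3) + 24·C(n-1,4).
At n = 10: n-1 = 9, so a_{10} = 2 + 198 + 1728 + 4536 + 3024 = 9488.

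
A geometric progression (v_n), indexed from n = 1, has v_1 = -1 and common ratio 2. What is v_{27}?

-67108864

v_n = (-1)·2^(n-1).
v_{27} = (-1)·2^26 = -67108864.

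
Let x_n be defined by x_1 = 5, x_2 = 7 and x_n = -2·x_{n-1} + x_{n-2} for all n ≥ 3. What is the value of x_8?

Compute successive terms:
x_3 = -9, x_4 = 25, x_5 = -59, x_6 = 143, x_7 = -345, x_8 = 833.

833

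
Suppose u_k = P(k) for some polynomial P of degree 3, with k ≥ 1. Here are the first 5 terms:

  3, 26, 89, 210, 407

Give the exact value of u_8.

1st diffs: 23, 63, 121, 197.
2nd diffs: 40, 58, 76.
3rd diffs: 18, 18 (constant).
Newton forward-difference form: u_k = 3 + 23·C(k-1,1) + 40·C(k-1,2) + 18·C(k-1,3).
At k = 8: k-1 = 7, so u_8 = 3 + 161 + 840 + 630 = 1634.

1634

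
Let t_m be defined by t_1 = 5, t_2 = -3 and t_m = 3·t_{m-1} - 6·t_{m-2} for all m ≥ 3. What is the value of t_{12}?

Applying the relation repeatedly:
t_3 = -39;  t_4 = -99;  t_5 = -63;  t_6 = 405;  t_7 = 1593;  t_8 = 2349;  t_9 = -2511;  t_{10} = -21627;  t_{11} = -49815;  t_{12} = -19683.

-19683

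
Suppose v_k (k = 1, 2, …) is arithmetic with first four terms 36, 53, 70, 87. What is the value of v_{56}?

Common difference d = 17.
v_k = 36 + (k - 1)·17.
v_{56} = 36 + 55·17 = 971.

971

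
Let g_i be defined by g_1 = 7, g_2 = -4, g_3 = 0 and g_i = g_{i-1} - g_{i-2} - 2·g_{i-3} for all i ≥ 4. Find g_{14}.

Iterate the recurrence:
g_4 = -10  g_5 = -2  g_6 = 8  …  g_{11} = -138  g_{12} = 8  g_{13} = 358  g_{14} = 626.

626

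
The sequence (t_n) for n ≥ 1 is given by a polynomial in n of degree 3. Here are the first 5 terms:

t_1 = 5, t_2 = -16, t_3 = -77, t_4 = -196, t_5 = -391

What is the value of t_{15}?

-10481

1st diffs: -21, -61, -119, -195.
2nd diffs: -40, -58, -76.
3rd diffs: -18, -18 (constant).
Newton forward-difference form: t_n = 5 + (-21)·C(n-1,1) + (-40)·C(n-1,2) + (-18)·C(n-1,3).
At n = 15: n-1 = 14, so t_{15} = 5 - 294 - 3640 - 6552 = -10481.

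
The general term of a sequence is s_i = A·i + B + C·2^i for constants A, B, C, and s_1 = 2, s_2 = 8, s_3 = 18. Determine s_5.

70

The three given values yield: A + B + 2C = 2; 2A + B + 4C = 8; 3A + B + 8C = 18.
Subtracting the first from the second: A + 2C = 6.
Subtracting the second from the third: A + 4C = 10.
Solving: C = 2, A = 2, then B = -4.
So s_i = 2·i + (-4) + 2·2^i; at i=5 this is 70.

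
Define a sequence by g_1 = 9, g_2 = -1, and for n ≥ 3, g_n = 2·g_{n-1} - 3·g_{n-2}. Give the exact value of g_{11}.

g_3 = -29; g_4 = -55; g_5 = -23; g_6 = 119; g_7 = 307; g_8 = 257; g_9 = -407; g_{10} = -1585; g_{11} = -1949.

-1949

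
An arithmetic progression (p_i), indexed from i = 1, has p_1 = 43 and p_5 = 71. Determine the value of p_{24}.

204

Common difference d = (71 - 43) / (5 - 1) = 7.
p_i = 43 + (i - 1)·7.
p_{24} = 43 + 23·7 = 204.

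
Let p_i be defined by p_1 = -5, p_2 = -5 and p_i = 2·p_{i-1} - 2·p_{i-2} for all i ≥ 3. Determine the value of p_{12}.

160

Compute successive terms:
p_3 = 0; p_4 = 10; p_5 = 20; p_6 = 20; p_7 = 0; p_8 = -40; p_9 = -80; p_{10} = -80; p_{11} = 0; p_{12} = 160.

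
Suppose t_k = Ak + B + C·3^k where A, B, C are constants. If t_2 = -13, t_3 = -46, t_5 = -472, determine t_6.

Write the equations: 2A + B + 9C = -13; 3A + B + 27C = -46; 5A + B + 243C = -472.
Subtracting the first from the second: A + 18C = -33.
Subtracting the second from the third: 2A + 216C = -426.
Solving: C = -2, A = 3, then B = -1.
Hence t_6 = 3·6 + (-1) + (-2)·729 = -1441.

-1441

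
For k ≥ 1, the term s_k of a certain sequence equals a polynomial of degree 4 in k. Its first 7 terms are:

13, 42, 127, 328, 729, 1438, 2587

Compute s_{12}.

1st diffs: 29, 85, 201, 401, 709, 1149.
2nd diffs: 56, 116, 200, 308, 440.
3rd diffs: 60, 84, 108, 132.
4th diffs: 24, 24, 24 (constant).
Newton forward-difference form: s_k = 13 + 29·C(k-1,1) + 56·C(k-1,2) + 60·C(k-1,3) + 24·C(k-1,4).
At k = 12: k-1 = 11, so s_{12} = 13 + 319 + 3080 + 9900 + 7920 = 21232.

21232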